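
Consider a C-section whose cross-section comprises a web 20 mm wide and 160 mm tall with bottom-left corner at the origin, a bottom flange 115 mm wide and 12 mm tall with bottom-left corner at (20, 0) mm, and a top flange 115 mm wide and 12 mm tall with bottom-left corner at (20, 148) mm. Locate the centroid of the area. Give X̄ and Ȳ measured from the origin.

web: A = 20 × 160 = 3200.00, centroid at (10.00, 80.00).
bottom flange: A = 115 × 12 = 1380.00, centroid at (77.50, 6.00).
top flange: A = 115 × 12 = 1380.00, centroid at (77.50, 154.00).
ΣA = 5960.00 mm², ΣAX̄ = 245900.00 mm³, ΣAȲ = 476800.00 mm³.
X̄ = 245900.00/5960.00 = 41.26 mm; Ȳ = 476800.00/5960.00 = 80.00 mm.

X̄ = 41.26 mm, Ȳ = 80.00 mm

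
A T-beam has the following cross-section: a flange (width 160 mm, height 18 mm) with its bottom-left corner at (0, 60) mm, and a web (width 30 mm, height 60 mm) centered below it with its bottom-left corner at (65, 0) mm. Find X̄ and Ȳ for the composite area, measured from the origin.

Part | A | x̄ᵢ | ȳᵢ | A·x̄ᵢ | A·ȳᵢ
web | 1800.00 | 80.00 | 30.00 | 144000.00 | 54000.00
flange | 2880.00 | 80.00 | 69.00 | 230400.00 | 198720.00
Σ | 4680.00 |  |  | 374400.00 | 252720.00
X̄ = 374400.00 / 4680.00 = 80.00 mm
Ȳ = 252720.00 / 4680.00 = 54.00 mm

X̄ = 80.00 mm, Ȳ = 54.00 mm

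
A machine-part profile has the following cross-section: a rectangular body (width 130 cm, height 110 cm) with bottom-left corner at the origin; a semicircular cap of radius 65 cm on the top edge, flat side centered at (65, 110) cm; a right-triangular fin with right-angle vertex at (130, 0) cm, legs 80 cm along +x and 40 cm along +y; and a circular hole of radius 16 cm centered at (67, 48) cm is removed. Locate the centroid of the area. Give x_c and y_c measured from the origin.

rectangular body: A = 130 × 110 = 14300.00, centroid at (65.00, 55.00).
semicircular top: A = ½π·65² = 6636.61, centroid at (65.00, 137.59).
triangular fin: A = ½·80·40 = 1600.00, centroid at (156.67, 13.33).
hole: A = −π·16² = -804.25, centroid at (67.00, 48.00).
ΣA = 21732.37 cm², ΣAx_c = 1557662.01 cm³, ΣAy_c = 1682340.37 cm³.
x_c = 1557662.01/21732.37 = 71.67 cm; y_c = 1682340.37/21732.37 = 77.41 cm.

x_c = 71.67 cm, y_c = 77.41 cm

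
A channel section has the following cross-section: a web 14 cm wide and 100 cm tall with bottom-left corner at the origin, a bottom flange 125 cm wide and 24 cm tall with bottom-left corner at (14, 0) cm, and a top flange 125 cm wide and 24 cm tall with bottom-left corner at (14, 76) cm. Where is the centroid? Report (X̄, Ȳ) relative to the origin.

X̄ = 63.35 cm, Ȳ = 50.00 cm

web: A = 14 × 100 = 1400.00, centroid at (7.00, 50.00).
bottom flange: A = 125 × 24 = 3000.00, centroid at (76.50, 12.00).
top flange: A = 125 × 24 = 3000.00, centroid at (76.50, 88.00).
ΣA = 7400.00 cm², ΣAX̄ = 468800.00 cm³, ΣAȲ = 370000.00 cm³.
X̄ = 468800.00/7400.00 = 63.35 cm; Ȳ = 370000.00/7400.00 = 50.00 cm.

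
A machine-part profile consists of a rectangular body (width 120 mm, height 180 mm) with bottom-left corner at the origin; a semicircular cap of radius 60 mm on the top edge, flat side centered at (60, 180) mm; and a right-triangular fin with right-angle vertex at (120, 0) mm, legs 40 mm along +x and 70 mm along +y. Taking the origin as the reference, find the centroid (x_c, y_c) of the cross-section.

rectangular body: A = 120 × 180 = 21600.00, centroid at (60.00, 90.00).
semicircular top: A = ½π·60² = 5654.87, centroid at (60.00, 205.46).
triangular fin: A = ½·40·70 = 1400.00, centroid at (133.33, 23.33).
ΣA = 28654.87 mm²
ΣAx_c = (21600.00)(60.00) + (5654.87)(60.00) + (1400.00)(133.33) = 1821958.67 mm³
ΣAy_c = (21600.00)(90.00) + (5654.87)(205.46) + (1400.00)(23.33) = 3138542.69 mm³
x_c = 1821958.67 / 28654.87 = 63.58 mm
y_c = 3138542.69 / 28654.87 = 109.53 mm

x_c = 63.58 mm, y_c = 109.53 mm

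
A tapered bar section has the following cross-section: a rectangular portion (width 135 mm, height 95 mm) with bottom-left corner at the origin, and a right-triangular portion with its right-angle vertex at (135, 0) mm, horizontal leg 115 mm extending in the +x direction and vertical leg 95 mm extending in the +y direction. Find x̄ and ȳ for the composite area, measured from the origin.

Part | A | x̄ᵢ | ȳᵢ | A·x̄ᵢ | A·ȳᵢ
rectangular portion | 12825.00 | 67.50 | 47.50 | 865687.50 | 609187.50
triangular portion | 5462.50 | 173.33 | 31.67 | 946833.33 | 172979.17
Σ | 18287.50 |  |  | 1812520.83 | 782166.67
x̄ = 1812520.83 / 18287.50 = 99.11 mm
ȳ = 782166.67 / 18287.50 = 42.77 mm

x̄ = 99.11 mm, ȳ = 42.77 mm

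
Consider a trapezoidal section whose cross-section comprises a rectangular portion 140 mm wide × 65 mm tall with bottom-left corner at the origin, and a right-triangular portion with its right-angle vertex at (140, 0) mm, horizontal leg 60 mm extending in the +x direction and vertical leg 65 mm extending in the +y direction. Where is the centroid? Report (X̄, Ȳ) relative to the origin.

X̄ = 85.88 mm, Ȳ = 30.59 mm

Part | A | x̄ᵢ | ȳᵢ | A·x̄ᵢ | A·ȳᵢ
rectangular portion | 9100.00 | 70.00 | 32.50 | 637000.00 | 295750.00
triangular portion | 1950.00 | 160.00 | 21.67 | 312000.00 | 42250.00
Σ | 11050.00 |  |  | 949000.00 | 338000.00
X̄ = 949000.00 / 11050.00 = 85.88 mm
Ȳ = 338000.00 / 11050.00 = 30.59 mm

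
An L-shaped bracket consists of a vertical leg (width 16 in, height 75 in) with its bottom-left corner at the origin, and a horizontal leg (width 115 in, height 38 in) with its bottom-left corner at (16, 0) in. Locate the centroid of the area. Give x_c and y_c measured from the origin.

x_c = 59.39 in, y_c = 22.99 in

Part | A | x̄ᵢ | ȳᵢ | A·x̄ᵢ | A·ȳᵢ
vertical leg | 1200.00 | 8.00 | 37.50 | 9600.00 | 45000.00
horizontal leg | 4370.00 | 73.50 | 19.00 | 321195.00 | 83030.00
Σ | 5570.00 |  |  | 330795.00 | 128030.00
x_c = 330795.00 / 5570.00 = 59.39 in
y_c = 128030.00 / 5570.00 = 22.99 in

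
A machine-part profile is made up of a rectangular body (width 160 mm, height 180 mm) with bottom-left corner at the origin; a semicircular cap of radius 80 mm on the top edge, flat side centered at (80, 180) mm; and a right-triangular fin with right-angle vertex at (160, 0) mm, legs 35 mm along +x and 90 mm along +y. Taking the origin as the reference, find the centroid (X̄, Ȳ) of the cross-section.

X̄ = 83.57 mm, Ȳ = 118.49 mm

rectangular body: A = 160 × 180 = 28800.00, centroid at (80.00, 90.00).
semicircular top: A = ½π·80² = 10053.10, centroid at (80.00, 213.95).
triangular fin: A = ½·35·90 = 1575.00, centroid at (171.67, 30.00).
ΣA = 40428.10 mm², ΣAX̄ = 3378622.72 mm³, ΣAȲ = 4790140.70 mm³.
X̄ = 3378622.72/40428.10 = 83.57 mm; Ȳ = 4790140.70/40428.10 = 118.49 mm.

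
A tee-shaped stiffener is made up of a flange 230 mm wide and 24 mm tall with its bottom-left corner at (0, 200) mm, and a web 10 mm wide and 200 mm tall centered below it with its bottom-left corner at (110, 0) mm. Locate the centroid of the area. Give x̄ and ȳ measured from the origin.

x̄ = 115.00 mm, ȳ = 182.21 mm

web: A = 10 × 200 = 2000.00, centroid at (115.00, 100.00).
flange: A = 230 × 24 = 5520.00, centroid at (115.00, 212.00).
ΣA = 7520.00 mm²
ΣAx̄ = (2000.00)(115.00) + (5520.00)(115.00) = 864800.00 mm³
ΣAȳ = (2000.00)(100.00) + (5520.00)(212.00) = 1370240.00 mm³
x̄ = 864800.00 / 7520.00 = 115.00 mm
ȳ = 1370240.00 / 7520.00 = 182.21 mm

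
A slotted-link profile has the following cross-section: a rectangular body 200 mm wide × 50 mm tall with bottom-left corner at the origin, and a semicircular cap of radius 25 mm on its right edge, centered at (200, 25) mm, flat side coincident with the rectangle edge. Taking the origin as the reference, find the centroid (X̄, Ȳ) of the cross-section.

rectangular body: A = 200 × 50 = 10000.00, centroid at (100.00, 25.00).
semicircular end: A = ½π·25² = 981.75, centroid at (210.61, 25.00).
ΣA = 10981.75 mm²
ΣAX̄ = (10000.00)(100.00) + (981.75)(210.61) = 1206766.21 mm³
ΣAȲ = (10000.00)(25.00) + (981.75)(25.00) = 274543.69 mm³
X̄ = 1206766.21 / 10981.75 = 109.89 mm
Ȳ = 274543.69 / 10981.75 = 25.00 mm

X̄ = 109.89 mm, Ȳ = 25.00 mm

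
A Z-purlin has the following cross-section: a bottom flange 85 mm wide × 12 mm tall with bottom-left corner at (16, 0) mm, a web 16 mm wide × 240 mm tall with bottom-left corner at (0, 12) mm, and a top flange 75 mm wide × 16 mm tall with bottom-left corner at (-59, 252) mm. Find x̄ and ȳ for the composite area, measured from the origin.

Part | A | x̄ᵢ | ȳᵢ | A·x̄ᵢ | A·ȳᵢ
bottom flange | 1020.00 | 58.50 | 6.00 | 59670.00 | 6120.00
web | 3840.00 | 8.00 | 132.00 | 30720.00 | 506880.00
top flange | 1200.00 | -21.50 | 260.00 | -25800.00 | 312000.00
Σ | 6060.00 |  |  | 64590.00 | 825000.00
x̄ = 64590.00 / 6060.00 = 10.66 mm
ȳ = 825000.00 / 6060.00 = 136.14 mm

x̄ = 10.66 mm, ȳ = 136.14 mm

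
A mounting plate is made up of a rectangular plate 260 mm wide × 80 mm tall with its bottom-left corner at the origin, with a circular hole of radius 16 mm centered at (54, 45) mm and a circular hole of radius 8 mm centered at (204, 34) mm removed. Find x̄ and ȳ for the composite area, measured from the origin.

x̄ = 132.34 mm, ȳ = 39.86 mm

plate: A = 260 × 80 = 20800.00, centroid at (130.00, 40.00).
hole 1: A = −π·16² = -804.25, centroid at (54.00, 45.00).
hole 2: A = −π·8² = -201.06, centroid at (204.00, 34.00).
ΣA = 19794.69 mm², ΣAx̄ = 2619553.99 mm³, ΣAȳ = 788972.75 mm³.
x̄ = 2619553.99/19794.69 = 132.34 mm; ȳ = 788972.75/19794.69 = 39.86 mm.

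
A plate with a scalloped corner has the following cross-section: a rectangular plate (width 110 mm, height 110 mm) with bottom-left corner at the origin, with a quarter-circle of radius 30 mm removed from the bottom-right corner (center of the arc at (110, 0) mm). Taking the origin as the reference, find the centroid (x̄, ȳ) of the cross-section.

Part | A | x̄ᵢ | ȳᵢ | A·x̄ᵢ | A·ȳᵢ
plate | 12100.00 | 55.00 | 55.00 | 665500.00 | 665500.00
removed quarter-circle | -706.86 | 97.27 | 12.73 | -68754.42 | -9000.00
Σ | 11393.14 |  |  | 596745.58 | 656500.00
x̄ = 596745.58 / 11393.14 = 52.38 mm
ȳ = 656500.00 / 11393.14 = 57.62 mm

x̄ = 52.38 mm, ȳ = 57.62 mm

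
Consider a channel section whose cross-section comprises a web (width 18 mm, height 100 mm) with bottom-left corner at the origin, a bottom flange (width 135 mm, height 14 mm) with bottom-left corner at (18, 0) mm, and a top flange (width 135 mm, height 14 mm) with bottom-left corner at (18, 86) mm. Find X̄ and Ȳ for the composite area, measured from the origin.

X̄ = 60.82 mm, Ȳ = 50.00 mm

web: A = 18 × 100 = 1800.00, centroid at (9.00, 50.00).
bottom flange: A = 135 × 14 = 1890.00, centroid at (85.50, 7.00).
top flange: A = 135 × 14 = 1890.00, centroid at (85.50, 93.00).
ΣA = 5580.00 mm²
ΣAX̄ = (1800.00)(9.00) + (1890.00)(85.50) + (1890.00)(85.50) = 339390.00 mm³
ΣAȲ = (1800.00)(50.00) + (1890.00)(7.00) + (1890.00)(93.00) = 279000.00 mm³
X̄ = 339390.00 / 5580.00 = 60.82 mm
Ȳ = 279000.00 / 5580.00 = 50.00 mm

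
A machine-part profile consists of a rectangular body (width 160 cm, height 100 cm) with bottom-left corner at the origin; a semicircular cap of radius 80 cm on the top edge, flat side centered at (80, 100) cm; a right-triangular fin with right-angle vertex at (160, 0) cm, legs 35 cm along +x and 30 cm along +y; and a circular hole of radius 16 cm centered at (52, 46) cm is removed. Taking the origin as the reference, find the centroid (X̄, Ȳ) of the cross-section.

X̄ = 82.74 cm, Ȳ = 82.06 cm

Part | A | x̄ᵢ | ȳᵢ | A·x̄ᵢ | A·ȳᵢ
rectangular body | 16000.00 | 80.00 | 50.00 | 1280000.00 | 800000.00
semicircular top | 10053.10 | 80.00 | 133.95 | 804247.72 | 1346642.98
triangular fin | 525.00 | 171.67 | 10.00 | 90125.00 | 5250.00
hole | -804.25 | 52.00 | 46.00 | -41820.88 | -36995.40
Σ | 25773.85 |  |  | 2132551.84 | 2114897.59
X̄ = 2132551.84 / 25773.85 = 82.74 cm
Ȳ = 2114897.59 / 25773.85 = 82.06 cm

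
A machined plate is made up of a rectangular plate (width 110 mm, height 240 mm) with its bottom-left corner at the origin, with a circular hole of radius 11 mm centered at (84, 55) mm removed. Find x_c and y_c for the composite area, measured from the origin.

plate: A = 110 × 240 = 26400.00, centroid at (55.00, 120.00).
hole: A = −π·11² = -380.13, centroid at (84.00, 55.00).
ΣA = 26019.87 mm²
ΣAx_c = (26400.00)(55.00) + (-380.13)(84.00) = 1420068.85 mm³
ΣAy_c = (26400.00)(120.00) + (-380.13)(55.00) = 3147092.70 mm³
x_c = 1420068.85 / 26019.87 = 54.58 mm
y_c = 3147092.70 / 26019.87 = 120.95 mm

x_c = 54.58 mm, y_c = 120.95 mm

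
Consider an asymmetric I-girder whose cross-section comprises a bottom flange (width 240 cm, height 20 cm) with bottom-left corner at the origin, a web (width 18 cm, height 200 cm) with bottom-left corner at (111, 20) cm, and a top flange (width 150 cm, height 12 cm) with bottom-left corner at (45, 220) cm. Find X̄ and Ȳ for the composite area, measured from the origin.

bottom flange: A = 240 × 20 = 4800.00, centroid at (120.00, 10.00).
web: A = 18 × 200 = 3600.00, centroid at (120.00, 120.00).
top flange: A = 150 × 12 = 1800.00, centroid at (120.00, 226.00).
ΣA = 10200.00 cm², ΣAX̄ = 1224000.00 cm³, ΣAȲ = 886800.00 cm³.
X̄ = 1224000.00/10200.00 = 120.00 cm; Ȳ = 886800.00/10200.00 = 86.94 cm.

X̄ = 120.00 cm, Ȳ = 86.94 cm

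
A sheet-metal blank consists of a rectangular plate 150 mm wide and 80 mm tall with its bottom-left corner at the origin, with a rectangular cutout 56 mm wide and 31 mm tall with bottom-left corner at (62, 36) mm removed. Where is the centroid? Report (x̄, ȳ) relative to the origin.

x̄ = 72.46 mm, ȳ = 38.05 mm

plate: A = 150 × 80 = 12000.00, centroid at (75.00, 40.00).
hole: A = −(56 × 31) = -1736.00, centroid at (90.00, 51.50).
ΣA = 10264.00 mm²
ΣAx̄ = (12000.00)(75.00) + (-1736.00)(90.00) = 743760.00 mm³
ΣAȳ = (12000.00)(40.00) + (-1736.00)(51.50) = 390596.00 mm³
x̄ = 743760.00 / 10264.00 = 72.46 mm
ȳ = 390596.00 / 10264.00 = 38.05 mm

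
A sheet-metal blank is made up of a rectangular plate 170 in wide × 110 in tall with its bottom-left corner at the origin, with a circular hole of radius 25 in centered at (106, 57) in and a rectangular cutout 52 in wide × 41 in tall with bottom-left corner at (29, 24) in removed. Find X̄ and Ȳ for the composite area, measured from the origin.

Part | A | x̄ᵢ | ȳᵢ | A·x̄ᵢ | A·ȳᵢ
plate | 18700.00 | 85.00 | 55.00 | 1589500.00 | 1028500.00
hole 1 | -1963.50 | 106.00 | 57.00 | -208130.51 | -111919.24
hole 2 | -2132.00 | 55.00 | 44.50 | -117260.00 | -94874.00
Σ | 14604.50 |  |  | 1264109.49 | 821706.76
X̄ = 1264109.49 / 14604.50 = 86.56 in
Ȳ = 821706.76 / 14604.50 = 56.26 in

X̄ = 86.56 in, Ȳ = 56.26 in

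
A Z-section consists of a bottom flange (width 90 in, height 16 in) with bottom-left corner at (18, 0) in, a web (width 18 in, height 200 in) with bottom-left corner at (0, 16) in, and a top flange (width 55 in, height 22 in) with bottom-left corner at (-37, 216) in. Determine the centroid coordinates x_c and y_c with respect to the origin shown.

Part | A | x̄ᵢ | ȳᵢ | A·x̄ᵢ | A·ȳᵢ
bottom flange | 1440.00 | 63.00 | 8.00 | 90720.00 | 11520.00
web | 3600.00 | 9.00 | 116.00 | 32400.00 | 417600.00
top flange | 1210.00 | -9.50 | 227.00 | -11495.00 | 274670.00
Σ | 6250.00 |  |  | 111625.00 | 703790.00
x_c = 111625.00 / 6250.00 = 17.86 in
y_c = 703790.00 / 6250.00 = 112.61 in

x_c = 17.86 in, y_c = 112.61 in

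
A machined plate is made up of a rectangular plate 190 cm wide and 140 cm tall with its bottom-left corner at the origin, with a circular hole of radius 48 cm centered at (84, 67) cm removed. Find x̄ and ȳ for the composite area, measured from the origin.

plate: A = 190 × 140 = 26600.00, centroid at (95.00, 70.00).
hole: A = −π·48² = -7238.23, centroid at (84.00, 67.00).
ΣA = 19361.77 cm²
ΣAx̄ = (26600.00)(95.00) + (-7238.23)(84.00) = 1918988.72 cm³
ΣAȳ = (26600.00)(70.00) + (-7238.23)(67.00) = 1377038.63 cm³
x̄ = 1918988.72 / 19361.77 = 99.11 cm
ȳ = 1377038.63 / 19361.77 = 71.12 cm

x̄ = 99.11 cm, ȳ = 71.12 cm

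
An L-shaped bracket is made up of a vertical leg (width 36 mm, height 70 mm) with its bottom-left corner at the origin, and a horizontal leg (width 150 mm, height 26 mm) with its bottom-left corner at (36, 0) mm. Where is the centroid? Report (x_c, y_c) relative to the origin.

x_c = 74.50 mm, y_c = 21.64 mm

vertical leg: A = 36 × 70 = 2520.00, centroid at (18.00, 35.00).
horizontal leg: A = 150 × 26 = 3900.00, centroid at (111.00, 13.00).
ΣA = 6420.00 mm²
ΣAx_c = (2520.00)(18.00) + (3900.00)(111.00) = 478260.00 mm³
ΣAy_c = (2520.00)(35.00) + (3900.00)(13.00) = 138900.00 mm³
x_c = 478260.00 / 6420.00 = 74.50 mm
y_c = 138900.00 / 6420.00 = 21.64 mm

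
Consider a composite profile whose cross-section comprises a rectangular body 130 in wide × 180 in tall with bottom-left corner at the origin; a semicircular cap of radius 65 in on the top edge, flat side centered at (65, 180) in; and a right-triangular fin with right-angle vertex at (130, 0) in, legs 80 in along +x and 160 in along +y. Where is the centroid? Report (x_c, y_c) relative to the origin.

rectangular body: A = 130 × 180 = 23400.00, centroid at (65.00, 90.00).
semicircular top: A = ½π·65² = 6636.61, centroid at (65.00, 207.59).
triangular fin: A = ½·80·160 = 6400.00, centroid at (156.67, 53.33).
ΣA = 36436.61 in², ΣAx_c = 2955046.61 in³, ΣAy_c = 3825007.27 in³.
x_c = 2955046.61/36436.61 = 81.10 in; y_c = 3825007.27/36436.61 = 104.98 in.

x_c = 81.10 in, y_c = 104.98 in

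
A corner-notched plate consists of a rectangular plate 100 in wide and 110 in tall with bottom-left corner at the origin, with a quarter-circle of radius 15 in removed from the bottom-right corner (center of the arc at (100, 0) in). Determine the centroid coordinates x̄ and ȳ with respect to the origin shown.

x̄ = 49.29 in, ȳ = 55.79 in

plate: A = 100 × 110 = 11000.00, centroid at (50.00, 55.00).
removed quarter-circle: A = −¼π·15² = -176.71, centroid at (93.63, 6.37).
ΣA = 10823.29 in², ΣAx̄ = 533453.54 in³, ΣAȳ = 603875.00 in³.
x̄ = 533453.54/10823.29 = 49.29 in; ȳ = 603875.00/10823.29 = 55.79 in.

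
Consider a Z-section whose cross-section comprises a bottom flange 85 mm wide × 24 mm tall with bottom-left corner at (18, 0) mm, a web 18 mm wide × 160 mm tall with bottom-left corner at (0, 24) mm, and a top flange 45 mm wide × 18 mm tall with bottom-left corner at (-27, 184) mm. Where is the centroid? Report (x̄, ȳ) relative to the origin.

x̄ = 25.43 mm, ȳ = 83.83 mm

bottom flange: A = 85 × 24 = 2040.00, centroid at (60.50, 12.00).
web: A = 18 × 160 = 2880.00, centroid at (9.00, 104.00).
top flange: A = 45 × 18 = 810.00, centroid at (-4.50, 193.00).
ΣA = 5730.00 mm², ΣAx̄ = 145695.00 mm³, ΣAȳ = 480330.00 mm³.
x̄ = 145695.00/5730.00 = 25.43 mm; ȳ = 480330.00/5730.00 = 83.83 mm.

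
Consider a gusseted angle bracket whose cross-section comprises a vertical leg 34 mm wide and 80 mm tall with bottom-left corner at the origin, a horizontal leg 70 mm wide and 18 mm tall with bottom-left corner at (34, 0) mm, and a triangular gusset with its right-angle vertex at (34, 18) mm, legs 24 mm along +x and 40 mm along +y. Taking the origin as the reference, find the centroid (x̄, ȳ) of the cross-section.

Part | A | x̄ᵢ | ȳᵢ | A·x̄ᵢ | A·ȳᵢ
vertical leg | 2720.00 | 17.00 | 40.00 | 46240.00 | 108800.00
horizontal leg | 1260.00 | 69.00 | 9.00 | 86940.00 | 11340.00
gusset | 480.00 | 42.00 | 31.33 | 20160.00 | 15040.00
Σ | 4460.00 |  |  | 153340.00 | 135180.00
x̄ = 153340.00 / 4460.00 = 34.38 mm
ȳ = 135180.00 / 4460.00 = 30.31 mm

x̄ = 34.38 mm, ȳ = 30.31 mm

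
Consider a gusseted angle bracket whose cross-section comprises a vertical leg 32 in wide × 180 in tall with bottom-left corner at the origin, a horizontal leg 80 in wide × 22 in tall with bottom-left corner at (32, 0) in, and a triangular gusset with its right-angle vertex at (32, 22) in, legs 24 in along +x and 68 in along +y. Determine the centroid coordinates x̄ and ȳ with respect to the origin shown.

vertical leg: A = 32 × 180 = 5760.00, centroid at (16.00, 90.00).
horizontal leg: A = 80 × 22 = 1760.00, centroid at (72.00, 11.00).
gusset: A = ½·24·68 = 816.00, centroid at (40.00, 44.67).
ΣA = 8336.00 in²
ΣAx̄ = (5760.00)(16.00) + (1760.00)(72.00) + (816.00)(40.00) = 251520.00 in³
ΣAȳ = (5760.00)(90.00) + (1760.00)(11.00) + (816.00)(44.67) = 574208.00 in³
x̄ = 251520.00 / 8336.00 = 30.17 in
ȳ = 574208.00 / 8336.00 = 68.88 in

x̄ = 30.17 in, ȳ = 68.88 in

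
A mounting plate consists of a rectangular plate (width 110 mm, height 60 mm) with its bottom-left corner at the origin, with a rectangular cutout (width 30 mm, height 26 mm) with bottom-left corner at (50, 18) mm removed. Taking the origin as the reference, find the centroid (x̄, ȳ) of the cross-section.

plate: A = 110 × 60 = 6600.00, centroid at (55.00, 30.00).
hole: A = −(30 × 26) = -780.00, centroid at (65.00, 31.00).
ΣA = 5820.00 mm², ΣAx̄ = 312300.00 mm³, ΣAȳ = 173820.00 mm³.
x̄ = 312300.00/5820.00 = 53.66 mm; ȳ = 173820.00/5820.00 = 29.87 mm.

x̄ = 53.66 mm, ȳ = 29.87 mm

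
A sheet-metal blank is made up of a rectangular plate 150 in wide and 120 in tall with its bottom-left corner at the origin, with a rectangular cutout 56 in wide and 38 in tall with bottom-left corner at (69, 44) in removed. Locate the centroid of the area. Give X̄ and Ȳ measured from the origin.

X̄ = 72.05 in, Ȳ = 59.60 in

plate: A = 150 × 120 = 18000.00, centroid at (75.00, 60.00).
hole: A = −(56 × 38) = -2128.00, centroid at (97.00, 63.00).
ΣA = 15872.00 in²
ΣAX̄ = (18000.00)(75.00) + (-2128.00)(97.00) = 1143584.00 in³
ΣAȲ = (18000.00)(60.00) + (-2128.00)(63.00) = 945936.00 in³
X̄ = 1143584.00 / 15872.00 = 72.05 in
Ȳ = 945936.00 / 15872.00 = 59.60 in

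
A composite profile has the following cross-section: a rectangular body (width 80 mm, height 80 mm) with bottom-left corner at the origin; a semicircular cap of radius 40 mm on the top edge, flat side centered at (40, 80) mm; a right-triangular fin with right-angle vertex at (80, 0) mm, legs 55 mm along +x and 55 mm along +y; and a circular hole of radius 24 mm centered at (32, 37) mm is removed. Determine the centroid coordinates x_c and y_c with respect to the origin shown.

x_c = 51.92 mm, y_c = 53.45 mm

Part | A | x̄ᵢ | ȳᵢ | A·x̄ᵢ | A·ȳᵢ
rectangular body | 6400.00 | 40.00 | 40.00 | 256000.00 | 256000.00
semicircular top | 2513.27 | 40.00 | 96.98 | 100530.96 | 243728.60
triangular fin | 1512.50 | 98.33 | 18.33 | 148729.17 | 27729.17
hole | -1809.56 | 32.00 | 37.00 | -57905.84 | -66953.62
Σ | 8616.22 |  |  | 447354.30 | 460504.14
x_c = 447354.30 / 8616.22 = 51.92 mm
y_c = 460504.14 / 8616.22 = 53.45 mm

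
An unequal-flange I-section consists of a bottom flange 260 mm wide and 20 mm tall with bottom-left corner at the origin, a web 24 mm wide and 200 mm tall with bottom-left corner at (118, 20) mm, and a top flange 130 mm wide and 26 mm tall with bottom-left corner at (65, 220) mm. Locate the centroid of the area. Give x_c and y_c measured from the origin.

x_c = 130.00 mm, y_c = 105.80 mm

bottom flange: A = 260 × 20 = 5200.00, centroid at (130.00, 10.00).
web: A = 24 × 200 = 4800.00, centroid at (130.00, 120.00).
top flange: A = 130 × 26 = 3380.00, centroid at (130.00, 233.00).
ΣA = 13380.00 mm²
ΣAx_c = (5200.00)(130.00) + (4800.00)(130.00) + (3380.00)(130.00) = 1739400.00 mm³
ΣAy_c = (5200.00)(10.00) + (4800.00)(120.00) + (3380.00)(233.00) = 1415540.00 mm³
x_c = 1739400.00 / 13380.00 = 130.00 mm
y_c = 1415540.00 / 13380.00 = 105.80 mm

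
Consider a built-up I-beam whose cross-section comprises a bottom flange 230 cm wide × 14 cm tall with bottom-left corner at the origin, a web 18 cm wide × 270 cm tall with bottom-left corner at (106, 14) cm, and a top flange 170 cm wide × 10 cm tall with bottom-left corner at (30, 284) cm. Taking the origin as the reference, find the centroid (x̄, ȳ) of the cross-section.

x̄ = 115.00 cm, ȳ = 126.58 cm

bottom flange: A = 230 × 14 = 3220.00, centroid at (115.00, 7.00).
web: A = 18 × 270 = 4860.00, centroid at (115.00, 149.00).
top flange: A = 170 × 10 = 1700.00, centroid at (115.00, 289.00).
ΣA = 9780.00 cm²
ΣAx̄ = (3220.00)(115.00) + (4860.00)(115.00) + (1700.00)(115.00) = 1124700.00 cm³
ΣAȳ = (3220.00)(7.00) + (4860.00)(149.00) + (1700.00)(289.00) = 1237980.00 cm³
x̄ = 1124700.00 / 9780.00 = 115.00 cm
ȳ = 1237980.00 / 9780.00 = 126.58 cm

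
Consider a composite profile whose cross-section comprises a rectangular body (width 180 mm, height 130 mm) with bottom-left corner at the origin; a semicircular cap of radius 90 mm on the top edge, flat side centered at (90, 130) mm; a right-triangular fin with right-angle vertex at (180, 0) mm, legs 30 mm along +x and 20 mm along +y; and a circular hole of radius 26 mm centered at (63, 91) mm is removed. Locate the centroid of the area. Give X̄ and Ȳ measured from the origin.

rectangular body: A = 180 × 130 = 23400.00, centroid at (90.00, 65.00).
semicircular top: A = ½π·90² = 12723.45, centroid at (90.00, 168.20).
triangular fin: A = ½·30·20 = 300.00, centroid at (190.00, 6.67).
hole: A = −π·26² = -2123.72, centroid at (63.00, 91.00).
ΣA = 34299.73 mm²
ΣAX̄ = (23400.00)(90.00) + (12723.45)(90.00) + (300.00)(190.00) + (-2123.72)(63.00) = 3174316.37 mm³
ΣAȲ = (23400.00)(65.00) + (12723.45)(168.20) + (300.00)(6.67) + (-2123.72)(91.00) = 3469790.32 mm³
X̄ = 3174316.37 / 34299.73 = 92.55 mm
Ȳ = 3469790.32 / 34299.73 = 101.16 mm

X̄ = 92.55 mm, Ȳ = 101.16 mm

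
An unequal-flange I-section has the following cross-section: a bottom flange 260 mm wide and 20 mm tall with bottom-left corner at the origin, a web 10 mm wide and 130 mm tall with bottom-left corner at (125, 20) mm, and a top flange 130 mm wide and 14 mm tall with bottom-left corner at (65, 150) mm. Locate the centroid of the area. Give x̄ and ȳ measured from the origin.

bottom flange: A = 260 × 20 = 5200.00, centroid at (130.00, 10.00).
web: A = 10 × 130 = 1300.00, centroid at (130.00, 85.00).
top flange: A = 130 × 14 = 1820.00, centroid at (130.00, 157.00).
ΣA = 8320.00 mm², ΣAx̄ = 1081600.00 mm³, ΣAȳ = 448240.00 mm³.
x̄ = 1081600.00/8320.00 = 130.00 mm; ȳ = 448240.00/8320.00 = 53.88 mm.

x̄ = 130.00 mm, ȳ = 53.88 mm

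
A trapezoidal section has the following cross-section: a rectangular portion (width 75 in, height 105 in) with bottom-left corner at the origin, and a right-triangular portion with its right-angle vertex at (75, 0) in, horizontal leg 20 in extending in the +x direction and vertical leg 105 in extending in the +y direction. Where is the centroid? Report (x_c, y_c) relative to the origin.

x_c = 42.70 in, y_c = 50.44 in

rectangular portion: A = 75 × 105 = 7875.00, centroid at (37.50, 52.50).
triangular portion: A = ½·20·105 = 1050.00, centroid at (81.67, 35.00).
ΣA = 8925.00 in², ΣAx_c = 381062.50 in³, ΣAy_c = 450187.50 in³.
x_c = 381062.50/8925.00 = 42.70 in; y_c = 450187.50/8925.00 = 50.44 in.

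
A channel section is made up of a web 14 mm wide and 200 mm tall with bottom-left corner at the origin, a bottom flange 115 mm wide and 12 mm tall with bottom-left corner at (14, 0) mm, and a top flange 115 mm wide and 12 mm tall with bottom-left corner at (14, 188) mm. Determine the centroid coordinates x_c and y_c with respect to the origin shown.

x_c = 39.02 mm, y_c = 100.00 mm

web: A = 14 × 200 = 2800.00, centroid at (7.00, 100.00).
bottom flange: A = 115 × 12 = 1380.00, centroid at (71.50, 6.00).
top flange: A = 115 × 12 = 1380.00, centroid at (71.50, 194.00).
ΣA = 5560.00 mm²
ΣAx_c = (2800.00)(7.00) + (1380.00)(71.50) + (1380.00)(71.50) = 216940.00 mm³
ΣAy_c = (2800.00)(100.00) + (1380.00)(6.00) + (1380.00)(194.00) = 556000.00 mm³
x_c = 216940.00 / 5560.00 = 39.02 mm
y_c = 556000.00 / 5560.00 = 100.00 mm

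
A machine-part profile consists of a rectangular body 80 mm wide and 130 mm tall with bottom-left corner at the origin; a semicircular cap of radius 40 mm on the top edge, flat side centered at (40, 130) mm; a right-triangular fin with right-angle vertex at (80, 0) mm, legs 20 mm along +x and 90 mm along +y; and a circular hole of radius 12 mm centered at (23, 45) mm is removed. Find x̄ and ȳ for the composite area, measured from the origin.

x̄ = 43.72 mm, ȳ = 78.74 mm

Part | A | x̄ᵢ | ȳᵢ | A·x̄ᵢ | A·ȳᵢ
rectangular body | 10400.00 | 40.00 | 65.00 | 416000.00 | 676000.00
semicircular top | 2513.27 | 40.00 | 146.98 | 100530.96 | 369392.30
triangular fin | 900.00 | 86.67 | 30.00 | 78000.00 | 27000.00
hole | -452.39 | 23.00 | 45.00 | -10404.95 | -20357.52
Σ | 13360.88 |  |  | 584126.01 | 1052034.78
x̄ = 584126.01 / 13360.88 = 43.72 mm
ȳ = 1052034.78 / 13360.88 = 78.74 mm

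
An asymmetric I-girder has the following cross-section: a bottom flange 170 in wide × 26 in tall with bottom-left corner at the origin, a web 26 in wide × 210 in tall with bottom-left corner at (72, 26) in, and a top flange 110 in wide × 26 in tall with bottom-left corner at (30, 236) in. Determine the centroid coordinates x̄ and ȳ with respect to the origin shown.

bottom flange: A = 170 × 26 = 4420.00, centroid at (85.00, 13.00).
web: A = 26 × 210 = 5460.00, centroid at (85.00, 131.00).
top flange: A = 110 × 26 = 2860.00, centroid at (85.00, 249.00).
ΣA = 12740.00 in², ΣAx̄ = 1082900.00 in³, ΣAȳ = 1484860.00 in³.
x̄ = 1082900.00/12740.00 = 85.00 in; ȳ = 1484860.00/12740.00 = 116.55 in.

x̄ = 85.00 in, ȳ = 116.55 in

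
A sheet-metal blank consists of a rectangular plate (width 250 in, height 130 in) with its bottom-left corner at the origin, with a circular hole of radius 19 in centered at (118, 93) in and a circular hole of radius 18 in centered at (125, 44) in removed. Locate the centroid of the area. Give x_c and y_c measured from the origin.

x_c = 125.26 in, y_c = 64.66 in

Part | A | x̄ᵢ | ȳᵢ | A·x̄ᵢ | A·ȳᵢ
plate | 32500.00 | 125.00 | 65.00 | 4062500.00 | 2112500.00
hole 1 | -1134.11 | 118.00 | 93.00 | -133825.56 | -105472.69
hole 2 | -1017.88 | 125.00 | 44.00 | -127234.50 | -44786.54
Σ | 30348.01 |  |  | 3801439.93 | 1962240.76
x_c = 3801439.93 / 30348.01 = 125.26 in
y_c = 1962240.76 / 30348.01 = 64.66 in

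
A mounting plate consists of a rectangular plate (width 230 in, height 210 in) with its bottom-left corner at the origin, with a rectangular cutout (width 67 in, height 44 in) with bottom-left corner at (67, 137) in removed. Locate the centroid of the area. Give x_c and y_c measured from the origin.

plate: A = 230 × 210 = 48300.00, centroid at (115.00, 105.00).
hole: A = −(67 × 44) = -2948.00, centroid at (100.50, 159.00).
ΣA = 45352.00 in², ΣAx_c = 5258226.00 in³, ΣAy_c = 4602768.00 in³.
x_c = 5258226.00/45352.00 = 115.94 in; y_c = 4602768.00/45352.00 = 101.49 in.

x_c = 115.94 in, y_c = 101.49 in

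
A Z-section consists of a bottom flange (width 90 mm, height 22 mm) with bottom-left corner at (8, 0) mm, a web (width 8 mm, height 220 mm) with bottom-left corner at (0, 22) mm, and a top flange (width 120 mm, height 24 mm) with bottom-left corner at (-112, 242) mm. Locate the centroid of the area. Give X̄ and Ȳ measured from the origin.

X̄ = -5.71 mm, Ȳ = 148.89 mm

Part | A | x̄ᵢ | ȳᵢ | A·x̄ᵢ | A·ȳᵢ
bottom flange | 1980.00 | 53.00 | 11.00 | 104940.00 | 21780.00
web | 1760.00 | 4.00 | 132.00 | 7040.00 | 232320.00
top flange | 2880.00 | -52.00 | 254.00 | -149760.00 | 731520.00
Σ | 6620.00 |  |  | -37780.00 | 985620.00
X̄ = -37780.00 / 6620.00 = -5.71 mm
Ȳ = 985620.00 / 6620.00 = 148.89 mm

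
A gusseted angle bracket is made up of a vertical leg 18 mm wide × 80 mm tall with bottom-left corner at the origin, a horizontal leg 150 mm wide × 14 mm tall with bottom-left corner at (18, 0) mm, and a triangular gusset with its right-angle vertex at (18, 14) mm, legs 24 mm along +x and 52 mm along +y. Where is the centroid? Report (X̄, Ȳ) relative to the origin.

X̄ = 53.91 mm, Ȳ = 22.06 mm

vertical leg: A = 18 × 80 = 1440.00, centroid at (9.00, 40.00).
horizontal leg: A = 150 × 14 = 2100.00, centroid at (93.00, 7.00).
gusset: A = ½·24·52 = 624.00, centroid at (26.00, 31.33).
ΣA = 4164.00 mm²
ΣAX̄ = (1440.00)(9.00) + (2100.00)(93.00) + (624.00)(26.00) = 224484.00 mm³
ΣAȲ = (1440.00)(40.00) + (2100.00)(7.00) + (624.00)(31.33) = 91852.00 mm³
X̄ = 224484.00 / 4164.00 = 53.91 mm
Ȳ = 91852.00 / 4164.00 = 22.06 mm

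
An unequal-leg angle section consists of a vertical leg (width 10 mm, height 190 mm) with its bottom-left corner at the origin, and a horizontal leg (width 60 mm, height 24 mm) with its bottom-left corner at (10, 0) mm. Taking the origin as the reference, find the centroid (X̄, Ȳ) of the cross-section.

vertical leg: A = 10 × 190 = 1900.00, centroid at (5.00, 95.00).
horizontal leg: A = 60 × 24 = 1440.00, centroid at (40.00, 12.00).
ΣA = 3340.00 mm²
ΣAX̄ = (1900.00)(5.00) + (1440.00)(40.00) = 67100.00 mm³
ΣAȲ = (1900.00)(95.00) + (1440.00)(12.00) = 197780.00 mm³
X̄ = 67100.00 / 3340.00 = 20.09 mm
Ȳ = 197780.00 / 3340.00 = 59.22 mm

X̄ = 20.09 mm, Ȳ = 59.22 mm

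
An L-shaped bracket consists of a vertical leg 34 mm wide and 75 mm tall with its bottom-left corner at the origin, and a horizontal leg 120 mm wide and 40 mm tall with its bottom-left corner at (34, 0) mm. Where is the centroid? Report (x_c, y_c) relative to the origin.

Part | A | x̄ᵢ | ȳᵢ | A·x̄ᵢ | A·ȳᵢ
vertical leg | 2550.00 | 17.00 | 37.50 | 43350.00 | 95625.00
horizontal leg | 4800.00 | 94.00 | 20.00 | 451200.00 | 96000.00
Σ | 7350.00 |  |  | 494550.00 | 191625.00
x_c = 494550.00 / 7350.00 = 67.29 mm
y_c = 191625.00 / 7350.00 = 26.07 mm

x_c = 67.29 mm, y_c = 26.07 mm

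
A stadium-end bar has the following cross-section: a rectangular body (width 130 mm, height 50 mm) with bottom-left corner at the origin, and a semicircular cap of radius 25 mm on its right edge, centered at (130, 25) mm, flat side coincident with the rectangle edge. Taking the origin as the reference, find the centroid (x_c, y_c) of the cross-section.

x_c = 74.92 mm, y_c = 25.00 mm

rectangular body: A = 130 × 50 = 6500.00, centroid at (65.00, 25.00).
semicircular end: A = ½π·25² = 981.75, centroid at (140.61, 25.00).
ΣA = 7481.75 mm²
ΣAx_c = (6500.00)(65.00) + (981.75)(140.61) = 560543.87 mm³
ΣAy_c = (6500.00)(25.00) + (981.75)(25.00) = 187043.69 mm³
x_c = 560543.87 / 7481.75 = 74.92 mm
y_c = 187043.69 / 7481.75 = 25.00 mm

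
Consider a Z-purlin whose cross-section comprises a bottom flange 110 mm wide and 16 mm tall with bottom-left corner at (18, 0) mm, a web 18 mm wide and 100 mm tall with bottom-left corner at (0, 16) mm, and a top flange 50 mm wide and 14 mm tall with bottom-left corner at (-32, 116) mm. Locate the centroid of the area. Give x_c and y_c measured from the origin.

x_c = 32.81 mm, y_c = 51.40 mm

Part | A | x̄ᵢ | ȳᵢ | A·x̄ᵢ | A·ȳᵢ
bottom flange | 1760.00 | 73.00 | 8.00 | 128480.00 | 14080.00
web | 1800.00 | 9.00 | 66.00 | 16200.00 | 118800.00
top flange | 700.00 | -7.00 | 123.00 | -4900.00 | 86100.00
Σ | 4260.00 |  |  | 139780.00 | 218980.00
x_c = 139780.00 / 4260.00 = 32.81 mm
y_c = 218980.00 / 4260.00 = 51.40 mm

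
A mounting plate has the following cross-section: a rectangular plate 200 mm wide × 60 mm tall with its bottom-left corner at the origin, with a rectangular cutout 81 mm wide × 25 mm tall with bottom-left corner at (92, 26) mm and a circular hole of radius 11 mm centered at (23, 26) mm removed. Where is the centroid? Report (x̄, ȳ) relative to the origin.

x̄ = 96.19 mm, ȳ = 28.36 mm

plate: A = 200 × 60 = 12000.00, centroid at (100.00, 30.00).
hole 1: A = −(81 × 25) = -2025.00, centroid at (132.50, 38.50).
hole 2: A = −π·11² = -380.13, centroid at (23.00, 26.00).
ΣA = 9594.87 mm²
ΣAx̄ = (12000.00)(100.00) + (-2025.00)(132.50) + (-380.13)(23.00) = 922944.45 mm³
ΣAȳ = (12000.00)(30.00) + (-2025.00)(38.50) + (-380.13)(26.00) = 272154.05 mm³
x̄ = 922944.45 / 9594.87 = 96.19 mm
ȳ = 272154.05 / 9594.87 = 28.36 mm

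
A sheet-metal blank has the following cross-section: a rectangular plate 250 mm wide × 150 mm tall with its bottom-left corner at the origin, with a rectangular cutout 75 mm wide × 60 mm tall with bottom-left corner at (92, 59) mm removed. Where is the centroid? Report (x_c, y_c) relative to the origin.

x_c = 124.39 mm, y_c = 73.09 mm

plate: A = 250 × 150 = 37500.00, centroid at (125.00, 75.00).
hole: A = −(75 × 60) = -4500.00, centroid at (129.50, 89.00).
ΣA = 33000.00 mm², ΣAx_c = 4104750.00 mm³, ΣAy_c = 2412000.00 mm³.
x_c = 4104750.00/33000.00 = 124.39 mm; y_c = 2412000.00/33000.00 = 73.09 mm.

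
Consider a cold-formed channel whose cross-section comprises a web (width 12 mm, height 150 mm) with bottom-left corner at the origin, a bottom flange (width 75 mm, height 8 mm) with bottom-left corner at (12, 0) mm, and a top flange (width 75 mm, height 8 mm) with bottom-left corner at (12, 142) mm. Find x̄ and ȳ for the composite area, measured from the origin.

x̄ = 23.40 mm, ȳ = 75.00 mm

Part | A | x̄ᵢ | ȳᵢ | A·x̄ᵢ | A·ȳᵢ
web | 1800.00 | 6.00 | 75.00 | 10800.00 | 135000.00
bottom flange | 600.00 | 49.50 | 4.00 | 29700.00 | 2400.00
top flange | 600.00 | 49.50 | 146.00 | 29700.00 | 87600.00
Σ | 3000.00 |  |  | 70200.00 | 225000.00
x̄ = 70200.00 / 3000.00 = 23.40 mm
ȳ = 225000.00 / 3000.00 = 75.00 mm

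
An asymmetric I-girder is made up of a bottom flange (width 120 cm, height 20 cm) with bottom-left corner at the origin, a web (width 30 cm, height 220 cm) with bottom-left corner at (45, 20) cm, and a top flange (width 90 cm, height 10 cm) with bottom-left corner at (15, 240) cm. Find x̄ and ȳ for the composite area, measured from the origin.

x̄ = 60.00 cm, ȳ = 111.36 cm

Part | A | x̄ᵢ | ȳᵢ | A·x̄ᵢ | A·ȳᵢ
bottom flange | 2400.00 | 60.00 | 10.00 | 144000.00 | 24000.00
web | 6600.00 | 60.00 | 130.00 | 396000.00 | 858000.00
top flange | 900.00 | 60.00 | 245.00 | 54000.00 | 220500.00
Σ | 9900.00 |  |  | 594000.00 | 1102500.00
x̄ = 594000.00 / 9900.00 = 60.00 cm
ȳ = 1102500.00 / 9900.00 = 111.36 cm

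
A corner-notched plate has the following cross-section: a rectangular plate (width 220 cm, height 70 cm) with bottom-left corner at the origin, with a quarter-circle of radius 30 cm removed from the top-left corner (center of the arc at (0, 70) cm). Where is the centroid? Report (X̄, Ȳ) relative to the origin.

X̄ = 114.68 cm, Ȳ = 33.93 cm

Part | A | x̄ᵢ | ȳᵢ | A·x̄ᵢ | A·ȳᵢ
plate | 15400.00 | 110.00 | 35.00 | 1694000.00 | 539000.00
removed quarter-circle | -706.86 | 12.73 | 57.27 | -9000.00 | -40480.08
Σ | 14693.14 |  |  | 1685000.00 | 498519.92
X̄ = 1685000.00 / 14693.14 = 114.68 cm
Ȳ = 498519.92 / 14693.14 = 33.93 cm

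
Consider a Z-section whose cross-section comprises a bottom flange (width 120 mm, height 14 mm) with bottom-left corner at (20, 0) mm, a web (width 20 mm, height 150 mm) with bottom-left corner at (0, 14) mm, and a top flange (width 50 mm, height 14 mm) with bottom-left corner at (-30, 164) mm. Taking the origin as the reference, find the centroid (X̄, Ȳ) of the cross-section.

Part | A | x̄ᵢ | ȳᵢ | A·x̄ᵢ | A·ȳᵢ
bottom flange | 1680.00 | 80.00 | 7.00 | 134400.00 | 11760.00
web | 3000.00 | 10.00 | 89.00 | 30000.00 | 267000.00
top flange | 700.00 | -5.00 | 171.00 | -3500.00 | 119700.00
Σ | 5380.00 |  |  | 160900.00 | 398460.00
X̄ = 160900.00 / 5380.00 = 29.91 mm
Ȳ = 398460.00 / 5380.00 = 74.06 mm

X̄ = 29.91 mm, Ȳ = 74.06 mm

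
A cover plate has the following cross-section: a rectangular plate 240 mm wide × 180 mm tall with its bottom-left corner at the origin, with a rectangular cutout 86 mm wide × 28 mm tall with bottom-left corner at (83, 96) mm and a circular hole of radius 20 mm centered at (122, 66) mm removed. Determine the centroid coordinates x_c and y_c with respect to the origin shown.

x_c = 119.57 mm, y_c = 89.54 mm

plate: A = 240 × 180 = 43200.00, centroid at (120.00, 90.00).
hole 1: A = −(86 × 28) = -2408.00, centroid at (126.00, 110.00).
hole 2: A = −π·20² = -1256.64, centroid at (122.00, 66.00).
ΣA = 39535.36 mm²
ΣAx_c = (43200.00)(120.00) + (-2408.00)(126.00) + (-1256.64)(122.00) = 4727282.28 mm³
ΣAy_c = (43200.00)(90.00) + (-2408.00)(110.00) + (-1256.64)(66.00) = 3540181.95 mm³
x_c = 4727282.28 / 39535.36 = 119.57 mm
y_c = 3540181.95 / 39535.36 = 89.54 mm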